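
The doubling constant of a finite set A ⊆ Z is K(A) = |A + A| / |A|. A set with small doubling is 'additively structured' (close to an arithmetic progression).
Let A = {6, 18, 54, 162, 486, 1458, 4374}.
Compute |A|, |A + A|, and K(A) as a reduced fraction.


|A| = 7.
Compute A + A by enumerating all 49 pairs.
A + A = {12, 24, 36, 60, 72, 108, 168, 180, 216, 324, 492, 504, 540, 648, 972, 1464, 1476, 1512, 1620, 1944, 2916, 4380, 4392, 4428, 4536, 4860, 5832, 8748}, so |A + A| = 28.
K = |A + A| / |A| = 28/7 = 4/1 ≈ 4.0000.
Reference: AP of size 7 gives K = 13/7 ≈ 1.8571; a fully generic set of size 7 gives K ≈ 4.0000.

|A| = 7, |A + A| = 28, K = 28/7 = 4/1.


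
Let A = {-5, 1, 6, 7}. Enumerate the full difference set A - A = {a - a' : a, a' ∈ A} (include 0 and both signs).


A - A = {a - a' : a, a' ∈ A}.
Compute a - a' for each ordered pair (a, a'):
a = -5: -5--5=0, -5-1=-6, -5-6=-11, -5-7=-12
a = 1: 1--5=6, 1-1=0, 1-6=-5, 1-7=-6
a = 6: 6--5=11, 6-1=5, 6-6=0, 6-7=-1
a = 7: 7--5=12, 7-1=6, 7-6=1, 7-7=0
Collecting distinct values (and noting 0 appears from a-a):
A - A = {-12, -11, -6, -5, -1, 0, 1, 5, 6, 11, 12}
|A - A| = 11

A - A = {-12, -11, -6, -5, -1, 0, 1, 5, 6, 11, 12}


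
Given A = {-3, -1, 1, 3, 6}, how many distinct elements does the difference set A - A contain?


A - A = {a - a' : a, a' ∈ A}; |A| = 5.
Bounds: 2|A|-1 ≤ |A - A| ≤ |A|² - |A| + 1, i.e. 9 ≤ |A - A| ≤ 21.
Note: 0 ∈ A - A always (from a - a). The set is symmetric: if d ∈ A - A then -d ∈ A - A.
Enumerate nonzero differences d = a - a' with a > a' (then include -d):
Positive differences: {2, 3, 4, 5, 6, 7, 9}
Full difference set: {0} ∪ (positive diffs) ∪ (negative diffs).
|A - A| = 1 + 2·7 = 15 (matches direct enumeration: 15).

|A - A| = 15


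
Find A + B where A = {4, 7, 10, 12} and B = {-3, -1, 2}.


A + B = {a + b : a ∈ A, b ∈ B}.
Enumerate all |A|·|B| = 4·3 = 12 pairs (a, b) and collect distinct sums.
a = 4: 4+-3=1, 4+-1=3, 4+2=6
a = 7: 7+-3=4, 7+-1=6, 7+2=9
a = 10: 10+-3=7, 10+-1=9, 10+2=12
a = 12: 12+-3=9, 12+-1=11, 12+2=14
Collecting distinct sums: A + B = {1, 3, 4, 6, 7, 9, 11, 12, 14}
|A + B| = 9

A + B = {1, 3, 4, 6, 7, 9, 11, 12, 14}


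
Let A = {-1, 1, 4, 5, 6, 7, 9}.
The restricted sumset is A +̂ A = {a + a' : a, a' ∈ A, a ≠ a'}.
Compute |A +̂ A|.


Restricted sumset: A +̂ A = {a + a' : a ∈ A, a' ∈ A, a ≠ a'}.
Equivalently, take A + A and drop any sum 2a that is achievable ONLY as a + a for a ∈ A (i.e. sums representable only with equal summands).
Enumerate pairs (a, a') with a < a' (symmetric, so each unordered pair gives one sum; this covers all a ≠ a'):
  -1 + 1 = 0
  -1 + 4 = 3
  -1 + 5 = 4
  -1 + 6 = 5
  -1 + 7 = 6
  -1 + 9 = 8
  1 + 4 = 5
  1 + 5 = 6
  1 + 6 = 7
  1 + 7 = 8
  1 + 9 = 10
  4 + 5 = 9
  4 + 6 = 10
  4 + 7 = 11
  4 + 9 = 13
  5 + 6 = 11
  5 + 7 = 12
  5 + 9 = 14
  6 + 7 = 13
  6 + 9 = 15
  7 + 9 = 16
Collected distinct sums: {0, 3, 4, 5, 6, 7, 8, 9, 10, 11, 12, 13, 14, 15, 16}
|A +̂ A| = 15
(Reference bound: |A +̂ A| ≥ 2|A| - 3 for |A| ≥ 2, with |A| = 7 giving ≥ 11.)

|A +̂ A| = 15


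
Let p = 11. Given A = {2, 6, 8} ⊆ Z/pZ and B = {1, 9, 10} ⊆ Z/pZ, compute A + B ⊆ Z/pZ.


Work in Z/11Z: reduce every sum a + b modulo 11.
Enumerate all 9 pairs:
a = 2: 2+1=3, 2+9=0, 2+10=1
a = 6: 6+1=7, 6+9=4, 6+10=5
a = 8: 8+1=9, 8+9=6, 8+10=7
Distinct residues collected: {0, 1, 3, 4, 5, 6, 7, 9}
|A + B| = 8 (out of 11 total residues).

A + B = {0, 1, 3, 4, 5, 6, 7, 9}


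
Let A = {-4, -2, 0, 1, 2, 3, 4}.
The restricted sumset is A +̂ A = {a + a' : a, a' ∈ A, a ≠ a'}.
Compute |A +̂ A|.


Restricted sumset: A +̂ A = {a + a' : a ∈ A, a' ∈ A, a ≠ a'}.
Equivalently, take A + A and drop any sum 2a that is achievable ONLY as a + a for a ∈ A (i.e. sums representable only with equal summands).
Enumerate pairs (a, a') with a < a' (symmetric, so each unordered pair gives one sum; this covers all a ≠ a'):
  -4 + -2 = -6
  -4 + 0 = -4
  -4 + 1 = -3
  -4 + 2 = -2
  -4 + 3 = -1
  -4 + 4 = 0
  -2 + 0 = -2
  -2 + 1 = -1
  -2 + 2 = 0
  -2 + 3 = 1
  -2 + 4 = 2
  0 + 1 = 1
  0 + 2 = 2
  0 + 3 = 3
  0 + 4 = 4
  1 + 2 = 3
  1 + 3 = 4
  1 + 4 = 5
  2 + 3 = 5
  2 + 4 = 6
  3 + 4 = 7
Collected distinct sums: {-6, -4, -3, -2, -1, 0, 1, 2, 3, 4, 5, 6, 7}
|A +̂ A| = 13
(Reference bound: |A +̂ A| ≥ 2|A| - 3 for |A| ≥ 2, with |A| = 7 giving ≥ 11.)

|A +̂ A| = 13


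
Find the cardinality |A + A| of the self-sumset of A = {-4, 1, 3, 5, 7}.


A + A = {a + a' : a, a' ∈ A}; |A| = 5.
General bounds: 2|A| - 1 ≤ |A + A| ≤ |A|(|A|+1)/2, i.e. 9 ≤ |A + A| ≤ 15.
Lower bound 2|A|-1 is attained iff A is an arithmetic progression.
Enumerate sums a + a' for a ≤ a' (symmetric, so this suffices):
a = -4: -4+-4=-8, -4+1=-3, -4+3=-1, -4+5=1, -4+7=3
a = 1: 1+1=2, 1+3=4, 1+5=6, 1+7=8
a = 3: 3+3=6, 3+5=8, 3+7=10
a = 5: 5+5=10, 5+7=12
a = 7: 7+7=14
Distinct sums: {-8, -3, -1, 1, 2, 3, 4, 6, 8, 10, 12, 14}
|A + A| = 12

|A + A| = 12


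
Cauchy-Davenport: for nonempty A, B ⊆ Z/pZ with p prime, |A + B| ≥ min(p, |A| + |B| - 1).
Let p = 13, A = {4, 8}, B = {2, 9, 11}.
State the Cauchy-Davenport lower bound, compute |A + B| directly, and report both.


Cauchy-Davenport: |A + B| ≥ min(p, |A| + |B| - 1) for A, B nonempty in Z/pZ.
|A| = 2, |B| = 3, p = 13.
CD lower bound = min(13, 2 + 3 - 1) = min(13, 4) = 4.
Compute A + B mod 13 directly:
a = 4: 4+2=6, 4+9=0, 4+11=2
a = 8: 8+2=10, 8+9=4, 8+11=6
A + B = {0, 2, 4, 6, 10}, so |A + B| = 5.
Verify: 5 ≥ 4? Yes ✓.

CD lower bound = 4, actual |A + B| = 5.


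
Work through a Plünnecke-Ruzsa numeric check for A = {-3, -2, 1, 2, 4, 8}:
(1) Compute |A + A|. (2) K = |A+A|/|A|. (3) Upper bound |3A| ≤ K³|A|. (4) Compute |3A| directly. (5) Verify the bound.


|A| = 6.
Step 1: Compute A + A by enumerating all 36 pairs.
A + A = {-6, -5, -4, -2, -1, 0, 1, 2, 3, 4, 5, 6, 8, 9, 10, 12, 16}, so |A + A| = 17.
Step 2: Doubling constant K = |A + A|/|A| = 17/6 = 17/6 ≈ 2.8333.
Step 3: Plünnecke-Ruzsa gives |3A| ≤ K³·|A| = (2.8333)³ · 6 ≈ 136.4722.
Step 4: Compute 3A = A + A + A directly by enumerating all triples (a,b,c) ∈ A³; |3A| = 29.
Step 5: Check 29 ≤ 136.4722? Yes ✓.

K = 17/6, Plünnecke-Ruzsa bound K³|A| ≈ 136.4722, |3A| = 29, inequality holds.


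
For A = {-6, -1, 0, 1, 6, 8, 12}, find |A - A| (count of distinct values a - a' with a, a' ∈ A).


A - A = {a - a' : a, a' ∈ A}; |A| = 7.
Bounds: 2|A|-1 ≤ |A - A| ≤ |A|² - |A| + 1, i.e. 13 ≤ |A - A| ≤ 43.
Note: 0 ∈ A - A always (from a - a). The set is symmetric: if d ∈ A - A then -d ∈ A - A.
Enumerate nonzero differences d = a - a' with a > a' (then include -d):
Positive differences: {1, 2, 4, 5, 6, 7, 8, 9, 11, 12, 13, 14, 18}
Full difference set: {0} ∪ (positive diffs) ∪ (negative diffs).
|A - A| = 1 + 2·13 = 27 (matches direct enumeration: 27).

|A - A| = 27


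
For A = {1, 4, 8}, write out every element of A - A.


A - A = {a - a' : a, a' ∈ A}.
Compute a - a' for each ordered pair (a, a'):
a = 1: 1-1=0, 1-4=-3, 1-8=-7
a = 4: 4-1=3, 4-4=0, 4-8=-4
a = 8: 8-1=7, 8-4=4, 8-8=0
Collecting distinct values (and noting 0 appears from a-a):
A - A = {-7, -4, -3, 0, 3, 4, 7}
|A - A| = 7

A - A = {-7, -4, -3, 0, 3, 4, 7}


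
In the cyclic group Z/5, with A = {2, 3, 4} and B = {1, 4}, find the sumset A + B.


Work in Z/5Z: reduce every sum a + b modulo 5.
Enumerate all 6 pairs:
a = 2: 2+1=3, 2+4=1
a = 3: 3+1=4, 3+4=2
a = 4: 4+1=0, 4+4=3
Distinct residues collected: {0, 1, 2, 3, 4}
|A + B| = 5 (out of 5 total residues).

A + B = {0, 1, 2, 3, 4}


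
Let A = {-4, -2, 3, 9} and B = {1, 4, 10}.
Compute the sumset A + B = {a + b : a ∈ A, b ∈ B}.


A + B = {a + b : a ∈ A, b ∈ B}.
Enumerate all |A|·|B| = 4·3 = 12 pairs (a, b) and collect distinct sums.
a = -4: -4+1=-3, -4+4=0, -4+10=6
a = -2: -2+1=-1, -2+4=2, -2+10=8
a = 3: 3+1=4, 3+4=7, 3+10=13
a = 9: 9+1=10, 9+4=13, 9+10=19
Collecting distinct sums: A + B = {-3, -1, 0, 2, 4, 6, 7, 8, 10, 13, 19}
|A + B| = 11

A + B = {-3, -1, 0, 2, 4, 6, 7, 8, 10, 13, 19}


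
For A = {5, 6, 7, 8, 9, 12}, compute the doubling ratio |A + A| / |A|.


|A| = 6.
Compute A + A by enumerating all 36 pairs.
A + A = {10, 11, 12, 13, 14, 15, 16, 17, 18, 19, 20, 21, 24}, so |A + A| = 13.
K = |A + A| / |A| = 13/6 (already in lowest terms) ≈ 2.1667.
Reference: AP of size 6 gives K = 11/6 ≈ 1.8333; a fully generic set of size 6 gives K ≈ 3.5000.

|A| = 6, |A + A| = 13, K = 13/6.


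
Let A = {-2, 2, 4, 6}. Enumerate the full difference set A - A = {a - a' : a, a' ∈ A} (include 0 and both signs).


A - A = {a - a' : a, a' ∈ A}.
Compute a - a' for each ordered pair (a, a'):
a = -2: -2--2=0, -2-2=-4, -2-4=-6, -2-6=-8
a = 2: 2--2=4, 2-2=0, 2-4=-2, 2-6=-4
a = 4: 4--2=6, 4-2=2, 4-4=0, 4-6=-2
a = 6: 6--2=8, 6-2=4, 6-4=2, 6-6=0
Collecting distinct values (and noting 0 appears from a-a):
A - A = {-8, -6, -4, -2, 0, 2, 4, 6, 8}
|A - A| = 9

A - A = {-8, -6, -4, -2, 0, 2, 4, 6, 8}


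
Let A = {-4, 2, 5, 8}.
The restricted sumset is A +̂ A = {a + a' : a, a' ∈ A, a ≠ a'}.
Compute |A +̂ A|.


Restricted sumset: A +̂ A = {a + a' : a ∈ A, a' ∈ A, a ≠ a'}.
Equivalently, take A + A and drop any sum 2a that is achievable ONLY as a + a for a ∈ A (i.e. sums representable only with equal summands).
Enumerate pairs (a, a') with a < a' (symmetric, so each unordered pair gives one sum; this covers all a ≠ a'):
  -4 + 2 = -2
  -4 + 5 = 1
  -4 + 8 = 4
  2 + 5 = 7
  2 + 8 = 10
  5 + 8 = 13
Collected distinct sums: {-2, 1, 4, 7, 10, 13}
|A +̂ A| = 6
(Reference bound: |A +̂ A| ≥ 2|A| - 3 for |A| ≥ 2, with |A| = 4 giving ≥ 5.)

|A +̂ A| = 6


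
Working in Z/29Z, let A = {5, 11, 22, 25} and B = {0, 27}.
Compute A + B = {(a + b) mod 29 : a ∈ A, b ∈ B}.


Work in Z/29Z: reduce every sum a + b modulo 29.
Enumerate all 8 pairs:
a = 5: 5+0=5, 5+27=3
a = 11: 11+0=11, 11+27=9
a = 22: 22+0=22, 22+27=20
a = 25: 25+0=25, 25+27=23
Distinct residues collected: {3, 5, 9, 11, 20, 22, 23, 25}
|A + B| = 8 (out of 29 total residues).

A + B = {3, 5, 9, 11, 20, 22, 23, 25}


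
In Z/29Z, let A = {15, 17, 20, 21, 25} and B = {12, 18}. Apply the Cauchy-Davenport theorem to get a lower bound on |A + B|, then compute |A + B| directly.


Cauchy-Davenport: |A + B| ≥ min(p, |A| + |B| - 1) for A, B nonempty in Z/pZ.
|A| = 5, |B| = 2, p = 29.
CD lower bound = min(29, 5 + 2 - 1) = min(29, 6) = 6.
Compute A + B mod 29 directly:
a = 15: 15+12=27, 15+18=4
a = 17: 17+12=0, 17+18=6
a = 20: 20+12=3, 20+18=9
a = 21: 21+12=4, 21+18=10
a = 25: 25+12=8, 25+18=14
A + B = {0, 3, 4, 6, 8, 9, 10, 14, 27}, so |A + B| = 9.
Verify: 9 ≥ 6? Yes ✓.

CD lower bound = 6, actual |A + B| = 9.


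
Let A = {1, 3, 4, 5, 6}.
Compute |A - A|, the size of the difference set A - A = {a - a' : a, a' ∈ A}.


A - A = {a - a' : a, a' ∈ A}; |A| = 5.
Bounds: 2|A|-1 ≤ |A - A| ≤ |A|² - |A| + 1, i.e. 9 ≤ |A - A| ≤ 21.
Note: 0 ∈ A - A always (from a - a). The set is symmetric: if d ∈ A - A then -d ∈ A - A.
Enumerate nonzero differences d = a - a' with a > a' (then include -d):
Positive differences: {1, 2, 3, 4, 5}
Full difference set: {0} ∪ (positive diffs) ∪ (negative diffs).
|A - A| = 1 + 2·5 = 11 (matches direct enumeration: 11).

|A - A| = 11


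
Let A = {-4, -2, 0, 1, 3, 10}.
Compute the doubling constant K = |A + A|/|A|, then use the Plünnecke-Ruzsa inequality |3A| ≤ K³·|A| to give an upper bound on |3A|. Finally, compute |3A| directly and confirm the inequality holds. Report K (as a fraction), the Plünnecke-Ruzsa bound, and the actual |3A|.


|A| = 6.
Step 1: Compute A + A by enumerating all 36 pairs.
A + A = {-8, -6, -4, -3, -2, -1, 0, 1, 2, 3, 4, 6, 8, 10, 11, 13, 20}, so |A + A| = 17.
Step 2: Doubling constant K = |A + A|/|A| = 17/6 = 17/6 ≈ 2.8333.
Step 3: Plünnecke-Ruzsa gives |3A| ≤ K³·|A| = (2.8333)³ · 6 ≈ 136.4722.
Step 4: Compute 3A = A + A + A directly by enumerating all triples (a,b,c) ∈ A³; |3A| = 31.
Step 5: Check 31 ≤ 136.4722? Yes ✓.

K = 17/6, Plünnecke-Ruzsa bound K³|A| ≈ 136.4722, |3A| = 31, inequality holds.


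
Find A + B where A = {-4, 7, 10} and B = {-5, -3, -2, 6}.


A + B = {a + b : a ∈ A, b ∈ B}.
Enumerate all |A|·|B| = 3·4 = 12 pairs (a, b) and collect distinct sums.
a = -4: -4+-5=-9, -4+-3=-7, -4+-2=-6, -4+6=2
a = 7: 7+-5=2, 7+-3=4, 7+-2=5, 7+6=13
a = 10: 10+-5=5, 10+-3=7, 10+-2=8, 10+6=16
Collecting distinct sums: A + B = {-9, -7, -6, 2, 4, 5, 7, 8, 13, 16}
|A + B| = 10

A + B = {-9, -7, -6, 2, 4, 5, 7, 8, 13, 16}


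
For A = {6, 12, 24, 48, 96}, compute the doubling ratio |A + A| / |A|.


|A| = 5.
Compute A + A by enumerating all 25 pairs.
A + A = {12, 18, 24, 30, 36, 48, 54, 60, 72, 96, 102, 108, 120, 144, 192}, so |A + A| = 15.
K = |A + A| / |A| = 15/5 = 3/1 ≈ 3.0000.
Reference: AP of size 5 gives K = 9/5 ≈ 1.8000; a fully generic set of size 5 gives K ≈ 3.0000.

|A| = 5, |A + A| = 15, K = 15/5 = 3/1.


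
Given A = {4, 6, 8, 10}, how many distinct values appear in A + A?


A + A = {a + a' : a, a' ∈ A}; |A| = 4.
General bounds: 2|A| - 1 ≤ |A + A| ≤ |A|(|A|+1)/2, i.e. 7 ≤ |A + A| ≤ 10.
Lower bound 2|A|-1 is attained iff A is an arithmetic progression.
Enumerate sums a + a' for a ≤ a' (symmetric, so this suffices):
a = 4: 4+4=8, 4+6=10, 4+8=12, 4+10=14
a = 6: 6+6=12, 6+8=14, 6+10=16
a = 8: 8+8=16, 8+10=18
a = 10: 10+10=20
Distinct sums: {8, 10, 12, 14, 16, 18, 20}
|A + A| = 7

|A + A| = 7


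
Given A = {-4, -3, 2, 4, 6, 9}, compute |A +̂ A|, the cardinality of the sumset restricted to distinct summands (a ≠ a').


Restricted sumset: A +̂ A = {a + a' : a ∈ A, a' ∈ A, a ≠ a'}.
Equivalently, take A + A and drop any sum 2a that is achievable ONLY as a + a for a ∈ A (i.e. sums representable only with equal summands).
Enumerate pairs (a, a') with a < a' (symmetric, so each unordered pair gives one sum; this covers all a ≠ a'):
  -4 + -3 = -7
  -4 + 2 = -2
  -4 + 4 = 0
  -4 + 6 = 2
  -4 + 9 = 5
  -3 + 2 = -1
  -3 + 4 = 1
  -3 + 6 = 3
  -3 + 9 = 6
  2 + 4 = 6
  2 + 6 = 8
  2 + 9 = 11
  4 + 6 = 10
  4 + 9 = 13
  6 + 9 = 15
Collected distinct sums: {-7, -2, -1, 0, 1, 2, 3, 5, 6, 8, 10, 11, 13, 15}
|A +̂ A| = 14
(Reference bound: |A +̂ A| ≥ 2|A| - 3 for |A| ≥ 2, with |A| = 6 giving ≥ 9.)

|A +̂ A| = 14


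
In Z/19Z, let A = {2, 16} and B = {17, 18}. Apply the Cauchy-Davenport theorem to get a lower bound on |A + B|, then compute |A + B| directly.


Cauchy-Davenport: |A + B| ≥ min(p, |A| + |B| - 1) for A, B nonempty in Z/pZ.
|A| = 2, |B| = 2, p = 19.
CD lower bound = min(19, 2 + 2 - 1) = min(19, 3) = 3.
Compute A + B mod 19 directly:
a = 2: 2+17=0, 2+18=1
a = 16: 16+17=14, 16+18=15
A + B = {0, 1, 14, 15}, so |A + B| = 4.
Verify: 4 ≥ 3? Yes ✓.

CD lower bound = 3, actual |A + B| = 4.


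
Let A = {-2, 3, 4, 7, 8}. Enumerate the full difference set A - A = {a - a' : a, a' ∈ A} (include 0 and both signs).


A - A = {a - a' : a, a' ∈ A}.
Compute a - a' for each ordered pair (a, a'):
a = -2: -2--2=0, -2-3=-5, -2-4=-6, -2-7=-9, -2-8=-10
a = 3: 3--2=5, 3-3=0, 3-4=-1, 3-7=-4, 3-8=-5
a = 4: 4--2=6, 4-3=1, 4-4=0, 4-7=-3, 4-8=-4
a = 7: 7--2=9, 7-3=4, 7-4=3, 7-7=0, 7-8=-1
a = 8: 8--2=10, 8-3=5, 8-4=4, 8-7=1, 8-8=0
Collecting distinct values (and noting 0 appears from a-a):
A - A = {-10, -9, -6, -5, -4, -3, -1, 0, 1, 3, 4, 5, 6, 9, 10}
|A - A| = 15

A - A = {-10, -9, -6, -5, -4, -3, -1, 0, 1, 3, 4, 5, 6, 9, 10}


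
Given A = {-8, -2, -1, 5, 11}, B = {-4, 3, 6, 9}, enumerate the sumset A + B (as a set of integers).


A + B = {a + b : a ∈ A, b ∈ B}.
Enumerate all |A|·|B| = 5·4 = 20 pairs (a, b) and collect distinct sums.
a = -8: -8+-4=-12, -8+3=-5, -8+6=-2, -8+9=1
a = -2: -2+-4=-6, -2+3=1, -2+6=4, -2+9=7
a = -1: -1+-4=-5, -1+3=2, -1+6=5, -1+9=8
a = 5: 5+-4=1, 5+3=8, 5+6=11, 5+9=14
a = 11: 11+-4=7, 11+3=14, 11+6=17, 11+9=20
Collecting distinct sums: A + B = {-12, -6, -5, -2, 1, 2, 4, 5, 7, 8, 11, 14, 17, 20}
|A + B| = 14

A + B = {-12, -6, -5, -2, 1, 2, 4, 5, 7, 8, 11, 14, 17, 20}


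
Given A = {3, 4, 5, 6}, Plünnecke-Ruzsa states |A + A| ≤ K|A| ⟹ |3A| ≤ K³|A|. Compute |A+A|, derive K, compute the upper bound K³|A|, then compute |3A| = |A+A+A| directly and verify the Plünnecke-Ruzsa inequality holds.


|A| = 4.
Step 1: Compute A + A by enumerating all 16 pairs.
A + A = {6, 7, 8, 9, 10, 11, 12}, so |A + A| = 7.
Step 2: Doubling constant K = |A + A|/|A| = 7/4 = 7/4 ≈ 1.7500.
Step 3: Plünnecke-Ruzsa gives |3A| ≤ K³·|A| = (1.7500)³ · 4 ≈ 21.4375.
Step 4: Compute 3A = A + A + A directly by enumerating all triples (a,b,c) ∈ A³; |3A| = 10.
Step 5: Check 10 ≤ 21.4375? Yes ✓.

K = 7/4, Plünnecke-Ruzsa bound K³|A| ≈ 21.4375, |3A| = 10, inequality holds.


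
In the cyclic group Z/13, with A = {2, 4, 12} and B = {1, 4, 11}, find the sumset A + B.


Work in Z/13Z: reduce every sum a + b modulo 13.
Enumerate all 9 pairs:
a = 2: 2+1=3, 2+4=6, 2+11=0
a = 4: 4+1=5, 4+4=8, 4+11=2
a = 12: 12+1=0, 12+4=3, 12+11=10
Distinct residues collected: {0, 2, 3, 5, 6, 8, 10}
|A + B| = 7 (out of 13 total residues).

A + B = {0, 2, 3, 5, 6, 8, 10}


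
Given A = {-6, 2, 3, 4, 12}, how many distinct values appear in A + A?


A + A = {a + a' : a, a' ∈ A}; |A| = 5.
General bounds: 2|A| - 1 ≤ |A + A| ≤ |A|(|A|+1)/2, i.e. 9 ≤ |A + A| ≤ 15.
Lower bound 2|A|-1 is attained iff A is an arithmetic progression.
Enumerate sums a + a' for a ≤ a' (symmetric, so this suffices):
a = -6: -6+-6=-12, -6+2=-4, -6+3=-3, -6+4=-2, -6+12=6
a = 2: 2+2=4, 2+3=5, 2+4=6, 2+12=14
a = 3: 3+3=6, 3+4=7, 3+12=15
a = 4: 4+4=8, 4+12=16
a = 12: 12+12=24
Distinct sums: {-12, -4, -3, -2, 4, 5, 6, 7, 8, 14, 15, 16, 24}
|A + A| = 13

|A + A| = 13


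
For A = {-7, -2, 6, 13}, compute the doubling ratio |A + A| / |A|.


|A| = 4.
Compute A + A by enumerating all 16 pairs.
A + A = {-14, -9, -4, -1, 4, 6, 11, 12, 19, 26}, so |A + A| = 10.
K = |A + A| / |A| = 10/4 = 5/2 ≈ 2.5000.
Reference: AP of size 4 gives K = 7/4 ≈ 1.7500; a fully generic set of size 4 gives K ≈ 2.5000.

|A| = 4, |A + A| = 10, K = 10/4 = 5/2.


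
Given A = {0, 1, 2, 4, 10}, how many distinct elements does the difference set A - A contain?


A - A = {a - a' : a, a' ∈ A}; |A| = 5.
Bounds: 2|A|-1 ≤ |A - A| ≤ |A|² - |A| + 1, i.e. 9 ≤ |A - A| ≤ 21.
Note: 0 ∈ A - A always (from a - a). The set is symmetric: if d ∈ A - A then -d ∈ A - A.
Enumerate nonzero differences d = a - a' with a > a' (then include -d):
Positive differences: {1, 2, 3, 4, 6, 8, 9, 10}
Full difference set: {0} ∪ (positive diffs) ∪ (negative diffs).
|A - A| = 1 + 2·8 = 17 (matches direct enumeration: 17).

|A - A| = 17


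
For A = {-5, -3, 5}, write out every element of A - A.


A - A = {a - a' : a, a' ∈ A}.
Compute a - a' for each ordered pair (a, a'):
a = -5: -5--5=0, -5--3=-2, -5-5=-10
a = -3: -3--5=2, -3--3=0, -3-5=-8
a = 5: 5--5=10, 5--3=8, 5-5=0
Collecting distinct values (and noting 0 appears from a-a):
A - A = {-10, -8, -2, 0, 2, 8, 10}
|A - A| = 7

A - A = {-10, -8, -2, 0, 2, 8, 10}


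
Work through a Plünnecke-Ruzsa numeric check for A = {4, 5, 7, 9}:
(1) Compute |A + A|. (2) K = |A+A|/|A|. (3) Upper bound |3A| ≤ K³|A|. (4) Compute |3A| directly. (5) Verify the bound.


|A| = 4.
Step 1: Compute A + A by enumerating all 16 pairs.
A + A = {8, 9, 10, 11, 12, 13, 14, 16, 18}, so |A + A| = 9.
Step 2: Doubling constant K = |A + A|/|A| = 9/4 = 9/4 ≈ 2.2500.
Step 3: Plünnecke-Ruzsa gives |3A| ≤ K³·|A| = (2.2500)³ · 4 ≈ 45.5625.
Step 4: Compute 3A = A + A + A directly by enumerating all triples (a,b,c) ∈ A³; |3A| = 14.
Step 5: Check 14 ≤ 45.5625? Yes ✓.

K = 9/4, Plünnecke-Ruzsa bound K³|A| ≈ 45.5625, |3A| = 14, inequality holds.


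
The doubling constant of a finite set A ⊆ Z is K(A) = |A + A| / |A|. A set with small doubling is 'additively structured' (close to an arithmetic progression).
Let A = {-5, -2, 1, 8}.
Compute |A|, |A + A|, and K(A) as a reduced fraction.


|A| = 4.
Compute A + A by enumerating all 16 pairs.
A + A = {-10, -7, -4, -1, 2, 3, 6, 9, 16}, so |A + A| = 9.
K = |A + A| / |A| = 9/4 (already in lowest terms) ≈ 2.2500.
Reference: AP of size 4 gives K = 7/4 ≈ 1.7500; a fully generic set of size 4 gives K ≈ 2.5000.

|A| = 4, |A + A| = 9, K = 9/4.


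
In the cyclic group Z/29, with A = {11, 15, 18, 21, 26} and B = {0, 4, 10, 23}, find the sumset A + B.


Work in Z/29Z: reduce every sum a + b modulo 29.
Enumerate all 20 pairs:
a = 11: 11+0=11, 11+4=15, 11+10=21, 11+23=5
a = 15: 15+0=15, 15+4=19, 15+10=25, 15+23=9
a = 18: 18+0=18, 18+4=22, 18+10=28, 18+23=12
a = 21: 21+0=21, 21+4=25, 21+10=2, 21+23=15
a = 26: 26+0=26, 26+4=1, 26+10=7, 26+23=20
Distinct residues collected: {1, 2, 5, 7, 9, 11, 12, 15, 18, 19, 20, 21, 22, 25, 26, 28}
|A + B| = 16 (out of 29 total residues).

A + B = {1, 2, 5, 7, 9, 11, 12, 15, 18, 19, 20, 21, 22, 25, 26, 28}


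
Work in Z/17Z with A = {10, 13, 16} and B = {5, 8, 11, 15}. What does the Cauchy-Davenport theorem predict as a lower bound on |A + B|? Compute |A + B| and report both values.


Cauchy-Davenport: |A + B| ≥ min(p, |A| + |B| - 1) for A, B nonempty in Z/pZ.
|A| = 3, |B| = 4, p = 17.
CD lower bound = min(17, 3 + 4 - 1) = min(17, 6) = 6.
Compute A + B mod 17 directly:
a = 10: 10+5=15, 10+8=1, 10+11=4, 10+15=8
a = 13: 13+5=1, 13+8=4, 13+11=7, 13+15=11
a = 16: 16+5=4, 16+8=7, 16+11=10, 16+15=14
A + B = {1, 4, 7, 8, 10, 11, 14, 15}, so |A + B| = 8.
Verify: 8 ≥ 6? Yes ✓.

CD lower bound = 6, actual |A + B| = 8.


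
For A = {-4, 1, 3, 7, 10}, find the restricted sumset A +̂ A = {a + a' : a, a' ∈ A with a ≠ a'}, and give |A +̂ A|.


Restricted sumset: A +̂ A = {a + a' : a ∈ A, a' ∈ A, a ≠ a'}.
Equivalently, take A + A and drop any sum 2a that is achievable ONLY as a + a for a ∈ A (i.e. sums representable only with equal summands).
Enumerate pairs (a, a') with a < a' (symmetric, so each unordered pair gives one sum; this covers all a ≠ a'):
  -4 + 1 = -3
  -4 + 3 = -1
  -4 + 7 = 3
  -4 + 10 = 6
  1 + 3 = 4
  1 + 7 = 8
  1 + 10 = 11
  3 + 7 = 10
  3 + 10 = 13
  7 + 10 = 17
Collected distinct sums: {-3, -1, 3, 4, 6, 8, 10, 11, 13, 17}
|A +̂ A| = 10
(Reference bound: |A +̂ A| ≥ 2|A| - 3 for |A| ≥ 2, with |A| = 5 giving ≥ 7.)

|A +̂ A| = 10


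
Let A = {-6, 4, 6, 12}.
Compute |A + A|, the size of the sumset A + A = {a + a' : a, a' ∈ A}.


A + A = {a + a' : a, a' ∈ A}; |A| = 4.
General bounds: 2|A| - 1 ≤ |A + A| ≤ |A|(|A|+1)/2, i.e. 7 ≤ |A + A| ≤ 10.
Lower bound 2|A|-1 is attained iff A is an arithmetic progression.
Enumerate sums a + a' for a ≤ a' (symmetric, so this suffices):
a = -6: -6+-6=-12, -6+4=-2, -6+6=0, -6+12=6
a = 4: 4+4=8, 4+6=10, 4+12=16
a = 6: 6+6=12, 6+12=18
a = 12: 12+12=24
Distinct sums: {-12, -2, 0, 6, 8, 10, 12, 16, 18, 24}
|A + A| = 10

|A + A| = 10


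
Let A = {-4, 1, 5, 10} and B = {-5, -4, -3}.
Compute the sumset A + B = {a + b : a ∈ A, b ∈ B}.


A + B = {a + b : a ∈ A, b ∈ B}.
Enumerate all |A|·|B| = 4·3 = 12 pairs (a, b) and collect distinct sums.
a = -4: -4+-5=-9, -4+-4=-8, -4+-3=-7
a = 1: 1+-5=-4, 1+-4=-3, 1+-3=-2
a = 5: 5+-5=0, 5+-4=1, 5+-3=2
a = 10: 10+-5=5, 10+-4=6, 10+-3=7
Collecting distinct sums: A + B = {-9, -8, -7, -4, -3, -2, 0, 1, 2, 5, 6, 7}
|A + B| = 12

A + B = {-9, -8, -7, -4, -3, -2, 0, 1, 2, 5, 6, 7}


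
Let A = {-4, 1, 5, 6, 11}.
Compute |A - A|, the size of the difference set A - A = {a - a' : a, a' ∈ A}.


A - A = {a - a' : a, a' ∈ A}; |A| = 5.
Bounds: 2|A|-1 ≤ |A - A| ≤ |A|² - |A| + 1, i.e. 9 ≤ |A - A| ≤ 21.
Note: 0 ∈ A - A always (from a - a). The set is symmetric: if d ∈ A - A then -d ∈ A - A.
Enumerate nonzero differences d = a - a' with a > a' (then include -d):
Positive differences: {1, 4, 5, 6, 9, 10, 15}
Full difference set: {0} ∪ (positive diffs) ∪ (negative diffs).
|A - A| = 1 + 2·7 = 15 (matches direct enumeration: 15).

|A - A| = 15


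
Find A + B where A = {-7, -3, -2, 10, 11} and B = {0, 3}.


A + B = {a + b : a ∈ A, b ∈ B}.
Enumerate all |A|·|B| = 5·2 = 10 pairs (a, b) and collect distinct sums.
a = -7: -7+0=-7, -7+3=-4
a = -3: -3+0=-3, -3+3=0
a = -2: -2+0=-2, -2+3=1
a = 10: 10+0=10, 10+3=13
a = 11: 11+0=11, 11+3=14
Collecting distinct sums: A + B = {-7, -4, -3, -2, 0, 1, 10, 11, 13, 14}
|A + B| = 10

A + B = {-7, -4, -3, -2, 0, 1, 10, 11, 13, 14}


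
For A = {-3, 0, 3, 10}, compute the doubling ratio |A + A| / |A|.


|A| = 4.
Compute A + A by enumerating all 16 pairs.
A + A = {-6, -3, 0, 3, 6, 7, 10, 13, 20}, so |A + A| = 9.
K = |A + A| / |A| = 9/4 (already in lowest terms) ≈ 2.2500.
Reference: AP of size 4 gives K = 7/4 ≈ 1.7500; a fully generic set of size 4 gives K ≈ 2.5000.

|A| = 4, |A + A| = 9, K = 9/4.


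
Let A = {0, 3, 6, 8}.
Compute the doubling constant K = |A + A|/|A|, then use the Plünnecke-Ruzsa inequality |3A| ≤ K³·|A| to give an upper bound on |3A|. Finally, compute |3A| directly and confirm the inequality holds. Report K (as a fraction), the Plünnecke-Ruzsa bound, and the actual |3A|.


|A| = 4.
Step 1: Compute A + A by enumerating all 16 pairs.
A + A = {0, 3, 6, 8, 9, 11, 12, 14, 16}, so |A + A| = 9.
Step 2: Doubling constant K = |A + A|/|A| = 9/4 = 9/4 ≈ 2.2500.
Step 3: Plünnecke-Ruzsa gives |3A| ≤ K³·|A| = (2.2500)³ · 4 ≈ 45.5625.
Step 4: Compute 3A = A + A + A directly by enumerating all triples (a,b,c) ∈ A³; |3A| = 16.
Step 5: Check 16 ≤ 45.5625? Yes ✓.

K = 9/4, Plünnecke-Ruzsa bound K³|A| ≈ 45.5625, |3A| = 16, inequality holds.


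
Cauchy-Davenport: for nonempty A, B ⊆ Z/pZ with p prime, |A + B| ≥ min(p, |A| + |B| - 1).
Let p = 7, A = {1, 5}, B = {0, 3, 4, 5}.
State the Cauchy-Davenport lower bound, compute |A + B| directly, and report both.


Cauchy-Davenport: |A + B| ≥ min(p, |A| + |B| - 1) for A, B nonempty in Z/pZ.
|A| = 2, |B| = 4, p = 7.
CD lower bound = min(7, 2 + 4 - 1) = min(7, 5) = 5.
Compute A + B mod 7 directly:
a = 1: 1+0=1, 1+3=4, 1+4=5, 1+5=6
a = 5: 5+0=5, 5+3=1, 5+4=2, 5+5=3
A + B = {1, 2, 3, 4, 5, 6}, so |A + B| = 6.
Verify: 6 ≥ 5? Yes ✓.

CD lower bound = 5, actual |A + B| = 6.


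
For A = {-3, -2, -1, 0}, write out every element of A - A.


A - A = {a - a' : a, a' ∈ A}.
Compute a - a' for each ordered pair (a, a'):
a = -3: -3--3=0, -3--2=-1, -3--1=-2, -3-0=-3
a = -2: -2--3=1, -2--2=0, -2--1=-1, -2-0=-2
a = -1: -1--3=2, -1--2=1, -1--1=0, -1-0=-1
a = 0: 0--3=3, 0--2=2, 0--1=1, 0-0=0
Collecting distinct values (and noting 0 appears from a-a):
A - A = {-3, -2, -1, 0, 1, 2, 3}
|A - A| = 7

A - A = {-3, -2, -1, 0, 1, 2, 3}


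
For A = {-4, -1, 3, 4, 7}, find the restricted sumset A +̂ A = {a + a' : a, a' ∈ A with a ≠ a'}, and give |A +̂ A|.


Restricted sumset: A +̂ A = {a + a' : a ∈ A, a' ∈ A, a ≠ a'}.
Equivalently, take A + A and drop any sum 2a that is achievable ONLY as a + a for a ∈ A (i.e. sums representable only with equal summands).
Enumerate pairs (a, a') with a < a' (symmetric, so each unordered pair gives one sum; this covers all a ≠ a'):
  -4 + -1 = -5
  -4 + 3 = -1
  -4 + 4 = 0
  -4 + 7 = 3
  -1 + 3 = 2
  -1 + 4 = 3
  -1 + 7 = 6
  3 + 4 = 7
  3 + 7 = 10
  4 + 7 = 11
Collected distinct sums: {-5, -1, 0, 2, 3, 6, 7, 10, 11}
|A +̂ A| = 9
(Reference bound: |A +̂ A| ≥ 2|A| - 3 for |A| ≥ 2, with |A| = 5 giving ≥ 7.)

|A +̂ A| = 9


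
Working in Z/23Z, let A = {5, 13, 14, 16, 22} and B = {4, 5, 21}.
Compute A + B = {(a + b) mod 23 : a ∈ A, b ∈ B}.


Work in Z/23Z: reduce every sum a + b modulo 23.
Enumerate all 15 pairs:
a = 5: 5+4=9, 5+5=10, 5+21=3
a = 13: 13+4=17, 13+5=18, 13+21=11
a = 14: 14+4=18, 14+5=19, 14+21=12
a = 16: 16+4=20, 16+5=21, 16+21=14
a = 22: 22+4=3, 22+5=4, 22+21=20
Distinct residues collected: {3, 4, 9, 10, 11, 12, 14, 17, 18, 19, 20, 21}
|A + B| = 12 (out of 23 total residues).

A + B = {3, 4, 9, 10, 11, 12, 14, 17, 18, 19, 20, 21}


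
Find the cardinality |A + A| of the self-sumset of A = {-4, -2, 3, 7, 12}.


A + A = {a + a' : a, a' ∈ A}; |A| = 5.
General bounds: 2|A| - 1 ≤ |A + A| ≤ |A|(|A|+1)/2, i.e. 9 ≤ |A + A| ≤ 15.
Lower bound 2|A|-1 is attained iff A is an arithmetic progression.
Enumerate sums a + a' for a ≤ a' (symmetric, so this suffices):
a = -4: -4+-4=-8, -4+-2=-6, -4+3=-1, -4+7=3, -4+12=8
a = -2: -2+-2=-4, -2+3=1, -2+7=5, -2+12=10
a = 3: 3+3=6, 3+7=10, 3+12=15
a = 7: 7+7=14, 7+12=19
a = 12: 12+12=24
Distinct sums: {-8, -6, -4, -1, 1, 3, 5, 6, 8, 10, 14, 15, 19, 24}
|A + A| = 14

|A + A| = 14


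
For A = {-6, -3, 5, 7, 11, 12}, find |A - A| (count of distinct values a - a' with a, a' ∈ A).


A - A = {a - a' : a, a' ∈ A}; |A| = 6.
Bounds: 2|A|-1 ≤ |A - A| ≤ |A|² - |A| + 1, i.e. 11 ≤ |A - A| ≤ 31.
Note: 0 ∈ A - A always (from a - a). The set is symmetric: if d ∈ A - A then -d ∈ A - A.
Enumerate nonzero differences d = a - a' with a > a' (then include -d):
Positive differences: {1, 2, 3, 4, 5, 6, 7, 8, 10, 11, 13, 14, 15, 17, 18}
Full difference set: {0} ∪ (positive diffs) ∪ (negative diffs).
|A - A| = 1 + 2·15 = 31 (matches direct enumeration: 31).

|A - A| = 31


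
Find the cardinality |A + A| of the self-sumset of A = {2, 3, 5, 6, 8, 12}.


A + A = {a + a' : a, a' ∈ A}; |A| = 6.
General bounds: 2|A| - 1 ≤ |A + A| ≤ |A|(|A|+1)/2, i.e. 11 ≤ |A + A| ≤ 21.
Lower bound 2|A|-1 is attained iff A is an arithmetic progression.
Enumerate sums a + a' for a ≤ a' (symmetric, so this suffices):
a = 2: 2+2=4, 2+3=5, 2+5=7, 2+6=8, 2+8=10, 2+12=14
a = 3: 3+3=6, 3+5=8, 3+6=9, 3+8=11, 3+12=15
a = 5: 5+5=10, 5+6=11, 5+8=13, 5+12=17
a = 6: 6+6=12, 6+8=14, 6+12=18
a = 8: 8+8=16, 8+12=20
a = 12: 12+12=24
Distinct sums: {4, 5, 6, 7, 8, 9, 10, 11, 12, 13, 14, 15, 16, 17, 18, 20, 24}
|A + A| = 17

|A + A| = 17


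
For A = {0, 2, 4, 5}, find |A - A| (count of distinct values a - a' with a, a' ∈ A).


A - A = {a - a' : a, a' ∈ A}; |A| = 4.
Bounds: 2|A|-1 ≤ |A - A| ≤ |A|² - |A| + 1, i.e. 7 ≤ |A - A| ≤ 13.
Note: 0 ∈ A - A always (from a - a). The set is symmetric: if d ∈ A - A then -d ∈ A - A.
Enumerate nonzero differences d = a - a' with a > a' (then include -d):
Positive differences: {1, 2, 3, 4, 5}
Full difference set: {0} ∪ (positive diffs) ∪ (negative diffs).
|A - A| = 1 + 2·5 = 11 (matches direct enumeration: 11).

|A - A| = 11


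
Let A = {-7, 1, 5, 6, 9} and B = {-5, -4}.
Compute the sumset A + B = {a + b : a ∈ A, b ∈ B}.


A + B = {a + b : a ∈ A, b ∈ B}.
Enumerate all |A|·|B| = 5·2 = 10 pairs (a, b) and collect distinct sums.
a = -7: -7+-5=-12, -7+-4=-11
a = 1: 1+-5=-4, 1+-4=-3
a = 5: 5+-5=0, 5+-4=1
a = 6: 6+-5=1, 6+-4=2
a = 9: 9+-5=4, 9+-4=5
Collecting distinct sums: A + B = {-12, -11, -4, -3, 0, 1, 2, 4, 5}
|A + B| = 9

A + B = {-12, -11, -4, -3, 0, 1, 2, 4, 5}


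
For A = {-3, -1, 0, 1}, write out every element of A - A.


A - A = {a - a' : a, a' ∈ A}.
Compute a - a' for each ordered pair (a, a'):
a = -3: -3--3=0, -3--1=-2, -3-0=-3, -3-1=-4
a = -1: -1--3=2, -1--1=0, -1-0=-1, -1-1=-2
a = 0: 0--3=3, 0--1=1, 0-0=0, 0-1=-1
a = 1: 1--3=4, 1--1=2, 1-0=1, 1-1=0
Collecting distinct values (and noting 0 appears from a-a):
A - A = {-4, -3, -2, -1, 0, 1, 2, 3, 4}
|A - A| = 9

A - A = {-4, -3, -2, -1, 0, 1, 2, 3, 4}


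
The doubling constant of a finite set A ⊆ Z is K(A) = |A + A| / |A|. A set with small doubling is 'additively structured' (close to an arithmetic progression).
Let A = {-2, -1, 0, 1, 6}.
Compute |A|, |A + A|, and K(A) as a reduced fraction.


|A| = 5.
Compute A + A by enumerating all 25 pairs.
A + A = {-4, -3, -2, -1, 0, 1, 2, 4, 5, 6, 7, 12}, so |A + A| = 12.
K = |A + A| / |A| = 12/5 (already in lowest terms) ≈ 2.4000.
Reference: AP of size 5 gives K = 9/5 ≈ 1.8000; a fully generic set of size 5 gives K ≈ 3.0000.

|A| = 5, |A + A| = 12, K = 12/5.


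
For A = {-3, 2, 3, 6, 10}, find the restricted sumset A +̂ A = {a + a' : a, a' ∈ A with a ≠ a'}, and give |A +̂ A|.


Restricted sumset: A +̂ A = {a + a' : a ∈ A, a' ∈ A, a ≠ a'}.
Equivalently, take A + A and drop any sum 2a that is achievable ONLY as a + a for a ∈ A (i.e. sums representable only with equal summands).
Enumerate pairs (a, a') with a < a' (symmetric, so each unordered pair gives one sum; this covers all a ≠ a'):
  -3 + 2 = -1
  -3 + 3 = 0
  -3 + 6 = 3
  -3 + 10 = 7
  2 + 3 = 5
  2 + 6 = 8
  2 + 10 = 12
  3 + 6 = 9
  3 + 10 = 13
  6 + 10 = 16
Collected distinct sums: {-1, 0, 3, 5, 7, 8, 9, 12, 13, 16}
|A +̂ A| = 10
(Reference bound: |A +̂ A| ≥ 2|A| - 3 for |A| ≥ 2, with |A| = 5 giving ≥ 7.)

|A +̂ A| = 10


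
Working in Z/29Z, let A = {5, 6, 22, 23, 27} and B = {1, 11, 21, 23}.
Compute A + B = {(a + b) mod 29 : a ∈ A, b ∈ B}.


Work in Z/29Z: reduce every sum a + b modulo 29.
Enumerate all 20 pairs:
a = 5: 5+1=6, 5+11=16, 5+21=26, 5+23=28
a = 6: 6+1=7, 6+11=17, 6+21=27, 6+23=0
a = 22: 22+1=23, 22+11=4, 22+21=14, 22+23=16
a = 23: 23+1=24, 23+11=5, 23+21=15, 23+23=17
a = 27: 27+1=28, 27+11=9, 27+21=19, 27+23=21
Distinct residues collected: {0, 4, 5, 6, 7, 9, 14, 15, 16, 17, 19, 21, 23, 24, 26, 27, 28}
|A + B| = 17 (out of 29 total residues).

A + B = {0, 4, 5, 6, 7, 9, 14, 15, 16, 17, 19, 21, 23, 24, 26, 27, 28}


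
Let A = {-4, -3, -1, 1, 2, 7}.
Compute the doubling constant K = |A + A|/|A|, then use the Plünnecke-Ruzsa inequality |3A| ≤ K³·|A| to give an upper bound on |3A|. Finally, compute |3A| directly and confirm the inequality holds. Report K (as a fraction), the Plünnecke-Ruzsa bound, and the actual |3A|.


|A| = 6.
Step 1: Compute A + A by enumerating all 36 pairs.
A + A = {-8, -7, -6, -5, -4, -3, -2, -1, 0, 1, 2, 3, 4, 6, 8, 9, 14}, so |A + A| = 17.
Step 2: Doubling constant K = |A + A|/|A| = 17/6 = 17/6 ≈ 2.8333.
Step 3: Plünnecke-Ruzsa gives |3A| ≤ K³·|A| = (2.8333)³ · 6 ≈ 136.4722.
Step 4: Compute 3A = A + A + A directly by enumerating all triples (a,b,c) ∈ A³; |3A| = 28.
Step 5: Check 28 ≤ 136.4722? Yes ✓.

K = 17/6, Plünnecke-Ruzsa bound K³|A| ≈ 136.4722, |3A| = 28, inequality holds.


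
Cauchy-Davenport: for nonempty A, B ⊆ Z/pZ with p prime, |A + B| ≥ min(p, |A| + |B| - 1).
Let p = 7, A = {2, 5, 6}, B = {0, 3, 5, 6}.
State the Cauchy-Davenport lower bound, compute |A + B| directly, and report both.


Cauchy-Davenport: |A + B| ≥ min(p, |A| + |B| - 1) for A, B nonempty in Z/pZ.
|A| = 3, |B| = 4, p = 7.
CD lower bound = min(7, 3 + 4 - 1) = min(7, 6) = 6.
Compute A + B mod 7 directly:
a = 2: 2+0=2, 2+3=5, 2+5=0, 2+6=1
a = 5: 5+0=5, 5+3=1, 5+5=3, 5+6=4
a = 6: 6+0=6, 6+3=2, 6+5=4, 6+6=5
A + B = {0, 1, 2, 3, 4, 5, 6}, so |A + B| = 7.
Verify: 7 ≥ 6? Yes ✓.

CD lower bound = 6, actual |A + B| = 7.


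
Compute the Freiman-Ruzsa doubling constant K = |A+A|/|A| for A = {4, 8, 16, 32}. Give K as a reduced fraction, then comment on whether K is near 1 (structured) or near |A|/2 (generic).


|A| = 4.
Compute A + A by enumerating all 16 pairs.
A + A = {8, 12, 16, 20, 24, 32, 36, 40, 48, 64}, so |A + A| = 10.
K = |A + A| / |A| = 10/4 = 5/2 ≈ 2.5000.
Reference: AP of size 4 gives K = 7/4 ≈ 1.7500; a fully generic set of size 4 gives K ≈ 2.5000.

|A| = 4, |A + A| = 10, K = 10/4 = 5/2.


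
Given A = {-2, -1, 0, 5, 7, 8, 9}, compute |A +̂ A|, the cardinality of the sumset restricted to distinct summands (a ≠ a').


Restricted sumset: A +̂ A = {a + a' : a ∈ A, a' ∈ A, a ≠ a'}.
Equivalently, take A + A and drop any sum 2a that is achievable ONLY as a + a for a ∈ A (i.e. sums representable only with equal summands).
Enumerate pairs (a, a') with a < a' (symmetric, so each unordered pair gives one sum; this covers all a ≠ a'):
  -2 + -1 = -3
  -2 + 0 = -2
  -2 + 5 = 3
  -2 + 7 = 5
  -2 + 8 = 6
  -2 + 9 = 7
  -1 + 0 = -1
  -1 + 5 = 4
  -1 + 7 = 6
  -1 + 8 = 7
  -1 + 9 = 8
  0 + 5 = 5
  0 + 7 = 7
  0 + 8 = 8
  0 + 9 = 9
  5 + 7 = 12
  5 + 8 = 13
  5 + 9 = 14
  7 + 8 = 15
  7 + 9 = 16
  8 + 9 = 17
Collected distinct sums: {-3, -2, -1, 3, 4, 5, 6, 7, 8, 9, 12, 13, 14, 15, 16, 17}
|A +̂ A| = 16
(Reference bound: |A +̂ A| ≥ 2|A| - 3 for |A| ≥ 2, with |A| = 7 giving ≥ 11.)

|A +̂ A| = 16


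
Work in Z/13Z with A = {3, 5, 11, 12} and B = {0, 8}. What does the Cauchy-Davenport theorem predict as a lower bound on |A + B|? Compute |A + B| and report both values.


Cauchy-Davenport: |A + B| ≥ min(p, |A| + |B| - 1) for A, B nonempty in Z/pZ.
|A| = 4, |B| = 2, p = 13.
CD lower bound = min(13, 4 + 2 - 1) = min(13, 5) = 5.
Compute A + B mod 13 directly:
a = 3: 3+0=3, 3+8=11
a = 5: 5+0=5, 5+8=0
a = 11: 11+0=11, 11+8=6
a = 12: 12+0=12, 12+8=7
A + B = {0, 3, 5, 6, 7, 11, 12}, so |A + B| = 7.
Verify: 7 ≥ 5? Yes ✓.

CD lower bound = 5, actual |A + B| = 7.


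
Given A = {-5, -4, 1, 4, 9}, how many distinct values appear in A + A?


A + A = {a + a' : a, a' ∈ A}; |A| = 5.
General bounds: 2|A| - 1 ≤ |A + A| ≤ |A|(|A|+1)/2, i.e. 9 ≤ |A + A| ≤ 15.
Lower bound 2|A|-1 is attained iff A is an arithmetic progression.
Enumerate sums a + a' for a ≤ a' (symmetric, so this suffices):
a = -5: -5+-5=-10, -5+-4=-9, -5+1=-4, -5+4=-1, -5+9=4
a = -4: -4+-4=-8, -4+1=-3, -4+4=0, -4+9=5
a = 1: 1+1=2, 1+4=5, 1+9=10
a = 4: 4+4=8, 4+9=13
a = 9: 9+9=18
Distinct sums: {-10, -9, -8, -4, -3, -1, 0, 2, 4, 5, 8, 10, 13, 18}
|A + A| = 14

|A + A| = 14


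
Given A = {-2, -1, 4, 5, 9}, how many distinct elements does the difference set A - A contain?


A - A = {a - a' : a, a' ∈ A}; |A| = 5.
Bounds: 2|A|-1 ≤ |A - A| ≤ |A|² - |A| + 1, i.e. 9 ≤ |A - A| ≤ 21.
Note: 0 ∈ A - A always (from a - a). The set is symmetric: if d ∈ A - A then -d ∈ A - A.
Enumerate nonzero differences d = a - a' with a > a' (then include -d):
Positive differences: {1, 4, 5, 6, 7, 10, 11}
Full difference set: {0} ∪ (positive diffs) ∪ (negative diffs).
|A - A| = 1 + 2·7 = 15 (matches direct enumeration: 15).

|A - A| = 15


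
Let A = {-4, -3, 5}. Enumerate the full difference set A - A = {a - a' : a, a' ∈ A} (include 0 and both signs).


A - A = {a - a' : a, a' ∈ A}.
Compute a - a' for each ordered pair (a, a'):
a = -4: -4--4=0, -4--3=-1, -4-5=-9
a = -3: -3--4=1, -3--3=0, -3-5=-8
a = 5: 5--4=9, 5--3=8, 5-5=0
Collecting distinct values (and noting 0 appears from a-a):
A - A = {-9, -8, -1, 0, 1, 8, 9}
|A - A| = 7

A - A = {-9, -8, -1, 0, 1, 8, 9}


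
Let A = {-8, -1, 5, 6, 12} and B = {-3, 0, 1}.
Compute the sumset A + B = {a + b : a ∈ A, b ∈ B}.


A + B = {a + b : a ∈ A, b ∈ B}.
Enumerate all |A|·|B| = 5·3 = 15 pairs (a, b) and collect distinct sums.
a = -8: -8+-3=-11, -8+0=-8, -8+1=-7
a = -1: -1+-3=-4, -1+0=-1, -1+1=0
a = 5: 5+-3=2, 5+0=5, 5+1=6
a = 6: 6+-3=3, 6+0=6, 6+1=7
a = 12: 12+-3=9, 12+0=12, 12+1=13
Collecting distinct sums: A + B = {-11, -8, -7, -4, -1, 0, 2, 3, 5, 6, 7, 9, 12, 13}
|A + B| = 14

A + B = {-11, -8, -7, -4, -1, 0, 2, 3, 5, 6, 7, 9, 12, 13}


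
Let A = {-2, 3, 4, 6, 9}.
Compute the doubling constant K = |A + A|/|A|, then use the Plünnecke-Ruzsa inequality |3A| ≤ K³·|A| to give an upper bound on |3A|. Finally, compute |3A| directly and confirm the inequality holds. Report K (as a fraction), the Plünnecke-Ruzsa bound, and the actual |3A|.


|A| = 5.
Step 1: Compute A + A by enumerating all 25 pairs.
A + A = {-4, 1, 2, 4, 6, 7, 8, 9, 10, 12, 13, 15, 18}, so |A + A| = 13.
Step 2: Doubling constant K = |A + A|/|A| = 13/5 = 13/5 ≈ 2.6000.
Step 3: Plünnecke-Ruzsa gives |3A| ≤ K³·|A| = (2.6000)³ · 5 ≈ 87.8800.
Step 4: Compute 3A = A + A + A directly by enumerating all triples (a,b,c) ∈ A³; |3A| = 24.
Step 5: Check 24 ≤ 87.8800? Yes ✓.

K = 13/5, Plünnecke-Ruzsa bound K³|A| ≈ 87.8800, |3A| = 24, inequality holds.


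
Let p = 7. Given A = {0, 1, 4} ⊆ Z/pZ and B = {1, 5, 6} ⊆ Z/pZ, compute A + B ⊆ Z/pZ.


Work in Z/7Z: reduce every sum a + b modulo 7.
Enumerate all 9 pairs:
a = 0: 0+1=1, 0+5=5, 0+6=6
a = 1: 1+1=2, 1+5=6, 1+6=0
a = 4: 4+1=5, 4+5=2, 4+6=3
Distinct residues collected: {0, 1, 2, 3, 5, 6}
|A + B| = 6 (out of 7 total residues).

A + B = {0, 1, 2, 3, 5, 6}


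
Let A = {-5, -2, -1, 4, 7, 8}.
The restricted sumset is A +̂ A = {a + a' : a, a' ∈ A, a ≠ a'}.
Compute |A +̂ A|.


Restricted sumset: A +̂ A = {a + a' : a ∈ A, a' ∈ A, a ≠ a'}.
Equivalently, take A + A and drop any sum 2a that is achievable ONLY as a + a for a ∈ A (i.e. sums representable only with equal summands).
Enumerate pairs (a, a') with a < a' (symmetric, so each unordered pair gives one sum; this covers all a ≠ a'):
  -5 + -2 = -7
  -5 + -1 = -6
  -5 + 4 = -1
  -5 + 7 = 2
  -5 + 8 = 3
  -2 + -1 = -3
  -2 + 4 = 2
  -2 + 7 = 5
  -2 + 8 = 6
  -1 + 4 = 3
  -1 + 7 = 6
  -1 + 8 = 7
  4 + 7 = 11
  4 + 8 = 12
  7 + 8 = 15
Collected distinct sums: {-7, -6, -3, -1, 2, 3, 5, 6, 7, 11, 12, 15}
|A +̂ A| = 12
(Reference bound: |A +̂ A| ≥ 2|A| - 3 for |A| ≥ 2, with |A| = 6 giving ≥ 9.)

|A +̂ A| = 12
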